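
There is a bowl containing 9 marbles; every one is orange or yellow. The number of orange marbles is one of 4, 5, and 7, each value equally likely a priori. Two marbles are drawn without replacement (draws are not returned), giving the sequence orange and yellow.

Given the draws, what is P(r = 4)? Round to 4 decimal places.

For each hypothesis, P(data | H) works out to: P(data | r = 4) = (4/9)(5/8) = 5/18; P(data | r = 5) = (5/9)(4/8) = 5/18; P(data | r = 7) = (7/9)(2/8) = 7/36.
Multiplying each by its prior: 1/3 · 5/18 = 5/54, 1/3 · 5/18 = 5/54, 1/3 · 7/36 = 7/108; with total 1/4.
Therefore the posterior P(r = 4 | data) = (5/54) / (1/4) = 10/27.

0.3704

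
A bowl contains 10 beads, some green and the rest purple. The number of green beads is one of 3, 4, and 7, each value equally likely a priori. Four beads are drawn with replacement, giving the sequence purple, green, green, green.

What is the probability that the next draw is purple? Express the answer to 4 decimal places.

0.4191

For each hypothesis, P(data | H) works out to: P(data | r = 3) = (7/10)(3/10)(3/10)(3/10) = 0.0189; P(data | r = 4) = (6/10)(4/10)(4/10)(4/10) = 0.0384; P(data | r = 7) = (3/10)(7/10)(7/10)(7/10) = 0.1029.
The prior-weighted likelihoods are 1/3 · 0.0189 = 0.0063, 1/3 · 0.0384 = 0.0128, 1/3 · 0.1029 = 0.0343; summing to 0.0534.
Dividing through by the total gives posterior P(r = 3 | data) = 0.11798, P(r = 4 | data) = 0.2397, P(r = 7 | data) = 0.64232.
So P(purple next | data) = Σ P(purple next | H) P(H | data) = (7/10)(0.11798) + (3/5)(0.2397) + (3/10)(0.64232) = 0.4191.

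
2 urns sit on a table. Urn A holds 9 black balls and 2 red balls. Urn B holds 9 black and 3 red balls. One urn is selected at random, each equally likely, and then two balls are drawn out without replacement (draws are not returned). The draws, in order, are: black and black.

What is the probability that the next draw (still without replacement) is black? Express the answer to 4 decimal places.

Compute the likelihood of the observed sequence for each case: P(data | urn A) = (9/11)(8/10) = 36/55; P(data | urn B) = (9/12)(8/11) = 6/11.
The prior-weighted likelihoods are 1/2 · 36/55 = 18/55, 1/2 · 6/11 = 3/11; summing to 3/5.
The posterior is then P(urn A | data) = 6/11, P(urn B | data) = 5/11.
The predictive probability is P(black next | data) = (7/9)(6/11) + (7/10)(5/11) = 49/66.

0.7424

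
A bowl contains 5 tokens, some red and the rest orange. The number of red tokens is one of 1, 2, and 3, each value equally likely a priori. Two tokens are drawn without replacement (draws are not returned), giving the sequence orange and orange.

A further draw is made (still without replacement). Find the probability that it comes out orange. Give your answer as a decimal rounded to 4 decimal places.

0.5000

Compute the likelihood of the observed sequence for each case: P(data | r = 1) = (4/5)(3/4) = 3/5; P(data | r = 2) = (3/5)(2/4) = 3/10; P(data | r = 3) = (2/5)(1/4) = 1/10.
Weighting by the prior gives 1/3 · 3/5 = 1/5, 1/3 · 3/10 = 1/10, 1/3 · 1/10 = 1/30; summing to 1/3.
The posterior is then P(r = 1 | data) = 3/5, P(r = 2 | data) = 3/10, P(r = 3 | data) = 1/10.
So P(orange next | data) = Σ P(orange next | H) P(H | data) = (2/3)(3/5) + (1/3)(3/10) + (0)(1/10) = 1/2.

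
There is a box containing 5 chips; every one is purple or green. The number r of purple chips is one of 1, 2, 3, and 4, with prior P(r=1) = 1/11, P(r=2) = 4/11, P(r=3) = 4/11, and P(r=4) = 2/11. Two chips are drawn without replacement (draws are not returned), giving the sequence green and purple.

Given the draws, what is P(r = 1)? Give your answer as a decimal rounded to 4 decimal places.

0.0667

The likelihood of the observed sequence under each hypothesis: P(data | r = 1) = (4/5)(1/4) = 1/5; P(data | r = 2) = (3/5)(2/4) = 3/10; P(data | r = 3) = (2/5)(3/4) = 3/10; P(data | r = 4) = (1/5)(4/4) = 1/5.
Multiplying each by its prior: 1/11 · 1/5 = 1/55, 4/11 · 3/10 = 6/55, 4/11 · 3/10 = 6/55, 2/11 · 1/5 = 2/55; these sum to 3/11.
By Bayes' rule, P(r = 1 | data) = (1/55) / (3/11) = 1/15.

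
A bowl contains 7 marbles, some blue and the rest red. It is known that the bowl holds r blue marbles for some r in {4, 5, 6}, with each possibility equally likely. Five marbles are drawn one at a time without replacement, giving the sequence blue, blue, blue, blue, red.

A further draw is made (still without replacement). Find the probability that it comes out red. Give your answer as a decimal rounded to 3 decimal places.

Compute the likelihood of the observed sequence for each case: P(data | r = 4) = (4/7)(3/6)(2/5)(1/4)(3/3) = 1/35; P(data | r = 5) = (5/7)(4/6)(3/5)(2/4)(2/3) = 2/21; P(data | r = 6) = (6/7)(5/6)(4/5)(3/4)(1/3) = 1/7.
The prior-weighted likelihoods are 1/3 · 1/35 = 1/105, 1/3 · 2/21 = 2/63, 1/3 · 1/7 = 1/21; summing to 4/45.
Dividing through by the total gives posterior P(r = 4 | data) = 3/28, P(r = 5 | data) = 5/14, P(r = 6 | data) = 15/28.
So P(red next | data) = Σ P(red next | H) P(H | data) = (1)(3/28) + (1/2)(5/14) + (0)(15/28) = 2/7.

0.286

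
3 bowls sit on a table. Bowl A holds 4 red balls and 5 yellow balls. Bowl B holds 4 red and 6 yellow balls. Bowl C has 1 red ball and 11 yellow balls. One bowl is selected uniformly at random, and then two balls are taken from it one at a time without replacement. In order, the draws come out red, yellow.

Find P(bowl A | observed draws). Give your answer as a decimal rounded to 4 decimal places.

0.4425

Under each hypothesis, the probability of the observed sequence is: P(data | bowl A) = (4/9)(5/8) = 5/18; P(data | bowl B) = (4/10)(6/9) = 4/15; P(data | bowl C) = (1/12)(11/11) = 1/12.
Multiplying each by its prior: 1/3 · 5/18 = 5/54, 1/3 · 4/15 = 4/45, 1/3 · 1/12 = 1/36; these sum to 113/540.
So P(bowl A | data) = (5/54) / (113/540) = 50/113.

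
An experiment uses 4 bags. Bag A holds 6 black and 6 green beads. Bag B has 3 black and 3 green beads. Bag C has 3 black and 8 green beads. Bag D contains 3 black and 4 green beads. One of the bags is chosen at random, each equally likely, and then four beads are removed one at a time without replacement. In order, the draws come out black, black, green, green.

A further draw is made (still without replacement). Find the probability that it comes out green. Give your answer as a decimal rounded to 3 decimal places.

0.597

Under each hypothesis, the probability of the observed sequence is: P(data | bag A) = (6/12)(5/11)(6/10)(5/9) = 0.075758; P(data | bag B) = (3/6)(2/5)(3/4)(2/3) = 0.1; P(data | bag C) = (3/11)(2/10)(8/9)(7/8) = 0.042424; P(data | bag D) = (3/7)(2/6)(4/5)(3/4) = 0.085714.
The prior-weighted likelihoods are 1/4 · 0.075758 = 0.018939, 1/4 · 0.1 = 0.025, 1/4 · 0.042424 = 0.010606, 1/4 · 0.085714 = 0.021429; these sum to 0.075974.
The posterior is then P(bag A | data) = 0.24929, P(bag B | data) = 0.32906, P(bag C | data) = 0.1396, P(bag D | data) = 0.28205.
The predictive probability is P(green next | data) = (1/2)(0.24929) + (1/2)(0.32906) + (6/7)(0.1396) + (2/3)(0.28205) = 0.59687.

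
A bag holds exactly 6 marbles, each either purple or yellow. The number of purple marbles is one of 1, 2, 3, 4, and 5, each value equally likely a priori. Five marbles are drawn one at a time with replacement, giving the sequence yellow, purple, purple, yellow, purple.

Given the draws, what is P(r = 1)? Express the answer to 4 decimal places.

The likelihood of the observed sequence under each hypothesis: P(data | r = 1) = (5/6)(1/6)(1/6)(5/6)(1/6) = 0.003215; P(data | r = 2) = (4/6)(2/6)(2/6)(4/6)(2/6) = 0.016461; P(data | r = 3) = (3/6)(3/6)(3/6)(3/6)(3/6) = 0.03125; P(data | r = 4) = (2/6)(4/6)(4/6)(2/6)(4/6) = 0.032922; P(data | r = 5) = (1/6)(5/6)(5/6)(1/6)(5/6) = 0.016075.
The prior-weighted likelihoods are 1/5 · 0.003215 = 0.000643, 1/5 · 0.016461 = 0.0032922, 1/5 · 0.03125 = 0.00625, 1/5 · 0.032922 = 0.0065844, 1/5 · 0.016075 = 0.003215; these sum to 0.019985.
So P(r = 1 | data) = (0.000643) / (0.019985) = 0.032175.

0.0322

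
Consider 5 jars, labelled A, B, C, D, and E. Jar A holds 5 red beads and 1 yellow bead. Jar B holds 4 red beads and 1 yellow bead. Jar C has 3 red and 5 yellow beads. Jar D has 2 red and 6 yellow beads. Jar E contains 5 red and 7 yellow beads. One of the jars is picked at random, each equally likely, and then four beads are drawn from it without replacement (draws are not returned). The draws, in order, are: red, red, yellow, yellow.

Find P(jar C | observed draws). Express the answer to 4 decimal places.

For each hypothesis, P(data | H) works out to: P(data | jar A) = (5/6)(4/5)(1/4)(0/3) = 0; P(data | jar B) = (4/5)(3/4)(1/3)(0/2) = 0; P(data | jar C) = (3/8)(2/7)(5/6)(4/5) = 0.071429; P(data | jar D) = (2/8)(1/7)(6/6)(5/5) = 0.035714; P(data | jar E) = (5/12)(4/11)(7/10)(6/9) = 0.070707.
Multiplying each by its prior: 1/5 · 0 = 0, 1/5 · 0 = 0, 1/5 · 0.071429 = 0.014286, 1/5 · 0.035714 = 0.0071429, 1/5 · 0.070707 = 0.014141; summing to 0.03557.
By Bayes' rule, P(jar C | data) = (0.014286) / (0.03557) = 0.40162.

0.4016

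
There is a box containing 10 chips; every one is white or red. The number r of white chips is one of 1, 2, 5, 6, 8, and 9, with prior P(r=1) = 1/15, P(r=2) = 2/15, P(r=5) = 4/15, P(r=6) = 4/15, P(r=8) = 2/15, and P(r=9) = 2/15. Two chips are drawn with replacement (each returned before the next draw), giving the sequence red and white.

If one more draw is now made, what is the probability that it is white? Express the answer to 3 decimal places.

0.546

Under each hypothesis, the probability of the observed sequence is: P(data | r = 1) = (9/10)(1/10) = 0.09; P(data | r = 2) = (8/10)(2/10) = 0.16; P(data | r = 5) = (5/10)(5/10) = 0.25; P(data | r = 6) = (4/10)(6/10) = 0.24; P(data | r = 8) = (2/10)(8/10) = 0.16; P(data | r = 9) = (1/10)(9/10) = 0.09.
The prior-weighted likelihoods are 1/15 · 0.09 = 0.006, 2/15 · 0.16 = 0.021333, 4/15 · 0.25 = 0.066667, 4/15 · 0.24 = 0.064, 2/15 · 0.16 = 0.021333, 2/15 · 0.09 = 0.012; these sum to 0.19133.
The posterior is then P(r = 1 | data) = 0.031359, P(r = 2 | data) = 0.1115, P(r = 5 | data) = 0.34843, P(r = 6 | data) = 0.33449, P(r = 8 | data) = 0.1115, P(r = 9 | data) = 0.062718.
Averaging over the posterior, P(white next | data) = (1/10)(0.031359) + (1/5)(0.1115) + (1/2)(0.34843) + (3/5)(0.33449) + (4/5)(0.1115) + (9/10)(0.062718) = 0.54599.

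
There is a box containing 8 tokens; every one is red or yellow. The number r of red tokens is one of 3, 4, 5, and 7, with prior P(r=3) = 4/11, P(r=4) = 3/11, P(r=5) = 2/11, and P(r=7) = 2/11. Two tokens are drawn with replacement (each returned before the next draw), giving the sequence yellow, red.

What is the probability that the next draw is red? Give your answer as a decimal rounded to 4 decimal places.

For each hypothesis, P(data | H) works out to: P(data | r = 3) = (5/8)(3/8) = 15/64; P(data | r = 4) = (4/8)(4/8) = 1/4; P(data | r = 5) = (3/8)(5/8) = 15/64; P(data | r = 7) = (1/8)(7/8) = 7/64.
The prior-weighted likelihoods are 4/11 · 15/64 = 15/176, 3/11 · 1/4 = 3/44, 2/11 · 15/64 = 15/352, 2/11 · 7/64 = 7/352; summing to 19/88.
Normalising, the posterior is P(r = 3 | data) = 15/38, P(r = 4 | data) = 6/19, P(r = 5 | data) = 15/76, P(r = 7 | data) = 7/76.
Averaging over the posterior, P(red next | data) = (3/8)(15/38) + (1/2)(6/19) + (5/8)(15/76) + (7/8)(7/76) = 155/304.

0.5099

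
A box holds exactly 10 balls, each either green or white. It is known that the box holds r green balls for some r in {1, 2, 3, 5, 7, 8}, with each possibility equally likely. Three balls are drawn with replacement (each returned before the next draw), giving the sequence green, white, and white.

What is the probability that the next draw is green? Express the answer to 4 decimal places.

0.3646

Under each hypothesis, the probability of the observed sequence is: P(data | r = 1) = (1/10)(9/10)(9/10) = 0.081; P(data | r = 2) = (2/10)(8/10)(8/10) = 0.128; P(data | r = 3) = (3/10)(7/10)(7/10) = 0.147; P(data | r = 5) = (5/10)(5/10)(5/10) = 0.125; P(data | r = 7) = (7/10)(3/10)(3/10) = 0.063; P(data | r = 8) = (8/10)(2/10)(2/10) = 0.032.
Weighting by the prior gives 1/6 · 0.081 = 0.0135, 1/6 · 0.128 = 0.021333, 1/6 · 0.147 = 0.0245, 1/6 · 0.125 = 0.020833, 1/6 · 0.063 = 0.0105, 1/6 · 0.032 = 0.0053333; summing to 0.096.
The posterior is then P(r = 1 | data) = 0.14062, P(r = 2 | data) = 0.22222, P(r = 3 | data) = 0.25521, P(r = 5 | data) = 0.21701, P(r = 7 | data) = 0.10938, P(r = 8 | data) = 0.055556.
The predictive probability is P(green next | data) = (1/10)(0.14062) + (1/5)(0.22222) + (3/10)(0.25521) + (1/2)(0.21701) + (7/10)(0.10938) + (4/5)(0.055556) = 0.36458.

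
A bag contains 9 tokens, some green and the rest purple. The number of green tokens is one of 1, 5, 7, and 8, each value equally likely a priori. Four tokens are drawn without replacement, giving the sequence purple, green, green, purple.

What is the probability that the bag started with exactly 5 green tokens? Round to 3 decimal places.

The likelihood of the observed sequence under each hypothesis: P(data | r = 1) = (8/9)(1/8)(0/7) = 0; P(data | r = 5) = (4/9)(5/8)(4/7)(3/6) = 5/63; P(data | r = 7) = (2/9)(7/8)(6/7)(1/6) = 1/36; P(data | r = 8) = (1/9)(8/8)(7/7)(0/6) = 0.
Multiplying each by its prior: 1/4 · 0 = 0, 1/4 · 5/63 = 5/252, 1/4 · 1/36 = 1/144, 1/4 · 0 = 0; with total 3/112.
So P(r = 5 | data) = (5/252) / (3/112) = 20/27.

0.741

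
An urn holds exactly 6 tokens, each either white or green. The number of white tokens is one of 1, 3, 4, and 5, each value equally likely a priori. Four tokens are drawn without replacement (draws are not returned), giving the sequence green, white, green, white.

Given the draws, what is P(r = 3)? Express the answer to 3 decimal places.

0.600

For each hypothesis, P(data | H) works out to: P(data | r = 1) = (5/6)(1/5)(4/4)(0/3) = 0; P(data | r = 3) = (3/6)(3/5)(2/4)(2/3) = 1/10; P(data | r = 4) = (2/6)(4/5)(1/4)(3/3) = 1/15; P(data | r = 5) = (1/6)(5/5)(0/4) = 0.
Multiplying each by its prior: 1/4 · 0 = 0, 1/4 · 1/10 = 1/40, 1/4 · 1/15 = 1/60, 1/4 · 0 = 0; summing to 1/24.
Therefore the posterior P(r = 3 | data) = (1/40) / (1/24) = 3/5.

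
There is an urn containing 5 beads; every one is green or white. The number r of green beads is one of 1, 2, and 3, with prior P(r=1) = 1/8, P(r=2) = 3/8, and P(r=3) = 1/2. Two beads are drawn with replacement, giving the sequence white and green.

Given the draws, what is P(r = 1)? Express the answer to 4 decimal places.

0.0870

Under each hypothesis, the probability of the observed sequence is: P(data | r = 1) = (4/5)(1/5) = 4/25; P(data | r = 2) = (3/5)(2/5) = 6/25; P(data | r = 3) = (2/5)(3/5) = 6/25.
Weighting by the prior gives 1/8 · 4/25 = 1/50, 3/8 · 6/25 = 9/100, 1/2 · 6/25 = 3/25; summing to 23/100.
By Bayes' rule, P(r = 1 | data) = (1/50) / (23/100) = 2/23.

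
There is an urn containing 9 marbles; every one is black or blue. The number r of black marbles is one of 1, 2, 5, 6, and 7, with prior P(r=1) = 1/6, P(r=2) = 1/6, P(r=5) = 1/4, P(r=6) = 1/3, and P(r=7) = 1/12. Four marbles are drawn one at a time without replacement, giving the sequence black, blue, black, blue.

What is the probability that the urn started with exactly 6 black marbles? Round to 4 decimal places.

The likelihood of the observed sequence under each hypothesis: P(data | r = 1) = (1/9)(8/8)(0/7) = 0; P(data | r = 2) = (2/9)(7/8)(1/7)(6/6) = 0.027778; P(data | r = 5) = (5/9)(4/8)(4/7)(3/6) = 0.079365; P(data | r = 6) = (6/9)(3/8)(5/7)(2/6) = 0.059524; P(data | r = 7) = (7/9)(2/8)(6/7)(1/6) = 0.027778.
Weighting by the prior gives 1/6 · 0 = 0, 1/6 · 0.027778 = 0.0046296, 1/4 · 0.079365 = 0.019841, 1/3 · 0.059524 = 0.019841, 1/12 · 0.027778 = 0.0023148; with total 0.046627.
So P(r = 6 | data) = (0.019841) / (0.046627) = 0.42553.

0.4255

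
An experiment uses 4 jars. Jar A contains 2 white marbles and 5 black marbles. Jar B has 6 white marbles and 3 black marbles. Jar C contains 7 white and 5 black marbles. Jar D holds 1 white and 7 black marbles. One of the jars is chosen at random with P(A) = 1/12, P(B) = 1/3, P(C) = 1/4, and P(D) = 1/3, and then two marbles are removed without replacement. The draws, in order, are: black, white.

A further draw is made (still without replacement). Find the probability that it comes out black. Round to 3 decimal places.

The likelihood of the observed sequence under each hypothesis: P(data | jar A) = (5/7)(2/6) = 0.2381; P(data | jar B) = (3/9)(6/8) = 0.25; P(data | jar C) = (5/12)(7/11) = 0.26515; P(data | jar D) = (7/8)(1/7) = 0.125.
Weighting by the prior gives 1/12 · 0.2381 = 0.019841, 1/3 · 0.25 = 0.083333, 1/4 · 0.26515 = 0.066288, 1/3 · 0.125 = 0.041667; with total 0.21113.
Dividing through by the total gives posterior P(jar A | data) = 0.093977, P(jar B | data) = 0.3947, P(jar C | data) = 0.31397, P(jar D | data) = 0.19735.
So P(black next | data) = Σ P(black next | H) P(H | data) = (4/5)(0.093977) + (2/7)(0.3947) + (2/5)(0.31397) + (1)(0.19735) = 0.51089.

0.511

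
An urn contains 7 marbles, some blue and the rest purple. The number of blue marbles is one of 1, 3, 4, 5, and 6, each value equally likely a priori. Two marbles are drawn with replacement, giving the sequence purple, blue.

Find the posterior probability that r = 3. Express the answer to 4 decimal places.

For each hypothesis, P(data | H) works out to: P(data | r = 1) = (6/7)(1/7) = 6/49; P(data | r = 3) = (4/7)(3/7) = 12/49; P(data | r = 4) = (3/7)(4/7) = 12/49; P(data | r = 5) = (2/7)(5/7) = 10/49; P(data | r = 6) = (1/7)(6/7) = 6/49.
The prior-weighted likelihoods are 1/5 · 6/49 = 6/245, 1/5 · 12/49 = 12/245, 1/5 · 12/49 = 12/245, 1/5 · 10/49 = 2/49, 1/5 · 6/49 = 6/245; these sum to 46/245.
Therefore the posterior P(r = 3 | data) = (12/245) / (46/245) = 6/23.

0.2609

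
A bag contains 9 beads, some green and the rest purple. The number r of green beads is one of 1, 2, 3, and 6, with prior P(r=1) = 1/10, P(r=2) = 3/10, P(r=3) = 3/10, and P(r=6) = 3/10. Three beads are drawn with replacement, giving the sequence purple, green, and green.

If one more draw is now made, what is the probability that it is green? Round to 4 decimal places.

Under each hypothesis, the probability of the observed sequence is: P(data | r = 1) = (8/9)(1/9)(1/9) = 0.010974; P(data | r = 2) = (7/9)(2/9)(2/9) = 0.038409; P(data | r = 3) = (6/9)(3/9)(3/9) = 0.074074; P(data | r = 6) = (3/9)(6/9)(6/9) = 0.14815.
Multiplying each by its prior: 1/10 · 0.010974 = 0.0010974, 3/10 · 0.038409 = 0.011523, 3/10 · 0.074074 = 0.022222, 3/10 · 0.14815 = 0.044444; summing to 0.079287.
Dividing through by the total gives posterior P(r = 1 | data) = 0.013841, P(r = 2 | data) = 0.14533, P(r = 3 | data) = 0.28028, P(r = 6 | data) = 0.56055.
The predictive probability is P(green next | data) = (1/9)(0.013841) + (2/9)(0.14533) + (1/3)(0.28028) + (2/3)(0.56055) = 0.50096.

0.5010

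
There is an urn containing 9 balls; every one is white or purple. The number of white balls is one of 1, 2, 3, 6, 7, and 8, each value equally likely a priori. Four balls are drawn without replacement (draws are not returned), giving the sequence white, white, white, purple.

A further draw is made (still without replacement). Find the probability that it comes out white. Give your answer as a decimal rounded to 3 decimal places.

0.771

For each hypothesis, P(data | H) works out to: P(data | r = 1) = (1/9)(0/8) = 0; P(data | r = 2) = (2/9)(1/8)(0/7) = 0; P(data | r = 3) = (3/9)(2/8)(1/7)(6/6) = 1/84; P(data | r = 6) = (6/9)(5/8)(4/7)(3/6) = 5/42; P(data | r = 7) = (7/9)(6/8)(5/7)(2/6) = 5/36; P(data | r = 8) = (8/9)(7/8)(6/7)(1/6) = 1/9.
Weighting by the prior gives 1/6 · 0 = 0, 1/6 · 0 = 0, 1/6 · 1/84 = 1/504, 1/6 · 5/42 = 5/252, 1/6 · 5/36 = 5/216, 1/6 · 1/9 = 1/54; with total 4/63.
Normalising, the posterior is P(r = 1 | data) = 0, P(r = 2 | data) = 0, P(r = 3 | data) = 1/32, P(r = 6 | data) = 5/16, P(r = 7 | data) = 35/96, P(r = 8 | data) = 7/24.
The predictive probability is P(white next | data) = (0)(1/32) + (3/5)(5/16) + (4/5)(35/96) + (1)(7/24) = 37/48.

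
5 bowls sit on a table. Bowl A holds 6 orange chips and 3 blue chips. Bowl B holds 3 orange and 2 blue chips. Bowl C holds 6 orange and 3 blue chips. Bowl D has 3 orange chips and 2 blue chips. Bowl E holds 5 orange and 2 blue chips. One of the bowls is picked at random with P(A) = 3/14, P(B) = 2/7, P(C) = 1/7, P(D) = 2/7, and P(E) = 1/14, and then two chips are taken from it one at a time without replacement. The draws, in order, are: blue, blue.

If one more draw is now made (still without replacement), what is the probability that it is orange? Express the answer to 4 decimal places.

The likelihood of the observed sequence under each hypothesis: P(data | bowl A) = (3/9)(2/8) = 0.083333; P(data | bowl B) = (2/5)(1/4) = 0.1; P(data | bowl C) = (3/9)(2/8) = 0.083333; P(data | bowl D) = (2/5)(1/4) = 0.1; P(data | bowl E) = (2/7)(1/6) = 0.047619.
The prior-weighted likelihoods are 3/14 · 0.083333 = 0.017857, 2/7 · 0.1 = 0.028571, 1/7 · 0.083333 = 0.011905, 2/7 · 0.1 = 0.028571, 1/14 · 0.047619 = 0.0034014; summing to 0.090306.
The posterior is then P(bowl A | data) = 0.19774, P(bowl B | data) = 0.31638, P(bowl C | data) = 0.13183, P(bowl D | data) = 0.31638, P(bowl E | data) = 0.037665.
The predictive probability is P(orange next | data) = (6/7)(0.19774) + (1)(0.31638) + (6/7)(0.13183) + (1)(0.31638) + (1)(0.037665) = 0.95292.

0.9529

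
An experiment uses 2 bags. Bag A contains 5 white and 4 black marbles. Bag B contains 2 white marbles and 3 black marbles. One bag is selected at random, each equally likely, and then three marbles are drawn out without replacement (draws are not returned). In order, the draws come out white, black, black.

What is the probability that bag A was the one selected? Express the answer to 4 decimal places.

The likelihood of the observed sequence under each hypothesis: P(data | bag A) = (5/9)(4/8)(3/7) = 5/42; P(data | bag B) = (2/5)(3/4)(2/3) = 1/5.
Multiplying each by its prior: 1/2 · 5/42 = 5/84, 1/2 · 1/5 = 1/10; these sum to 67/420.
Therefore the posterior P(bag A | data) = (5/84) / (67/420) = 25/67.

0.3731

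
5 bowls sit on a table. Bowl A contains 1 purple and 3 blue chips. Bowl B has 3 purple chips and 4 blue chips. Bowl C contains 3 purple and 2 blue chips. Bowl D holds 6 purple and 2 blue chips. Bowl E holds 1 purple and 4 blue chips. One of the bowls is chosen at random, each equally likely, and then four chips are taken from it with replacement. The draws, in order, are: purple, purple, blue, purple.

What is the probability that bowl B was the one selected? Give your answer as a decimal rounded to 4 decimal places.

0.1764

Compute the likelihood of the observed sequence for each case: P(data | bowl A) = (1/4)(1/4)(3/4)(1/4) = 0.011719; P(data | bowl B) = (3/7)(3/7)(4/7)(3/7) = 0.044981; P(data | bowl C) = (3/5)(3/5)(2/5)(3/5) = 0.0864; P(data | bowl D) = (6/8)(6/8)(2/8)(6/8) = 0.10547; P(data | bowl E) = (1/5)(1/5)(4/5)(1/5) = 0.0064.
Multiplying each by its prior: 1/5 · 0.011719 = 0.0023437, 1/5 · 0.044981 = 0.0089963, 1/5 · 0.0864 = 0.01728, 1/5 · 0.10547 = 0.021094, 1/5 · 0.0064 = 0.00128; these sum to 0.050994.
So P(bowl B | data) = (0.0089963) / (0.050994) = 0.17642.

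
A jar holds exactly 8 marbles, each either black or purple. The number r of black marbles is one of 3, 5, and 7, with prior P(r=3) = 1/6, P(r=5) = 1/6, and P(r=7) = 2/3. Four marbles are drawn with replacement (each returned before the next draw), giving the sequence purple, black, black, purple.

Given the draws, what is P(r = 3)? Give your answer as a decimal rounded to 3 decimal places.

0.348

Compute the likelihood of the observed sequence for each case: P(data | r = 3) = (5/8)(3/8)(3/8)(5/8) = 0.054932; P(data | r = 5) = (3/8)(5/8)(5/8)(3/8) = 0.054932; P(data | r = 7) = (1/8)(7/8)(7/8)(1/8) = 0.011963.
The prior-weighted likelihoods are 1/6 · 0.054932 = 0.0091553, 1/6 · 0.054932 = 0.0091553, 2/3 · 0.011963 = 0.0079753; these sum to 0.026286.
Therefore the posterior P(r = 3 | data) = (0.0091553) / (0.026286) = 0.3483.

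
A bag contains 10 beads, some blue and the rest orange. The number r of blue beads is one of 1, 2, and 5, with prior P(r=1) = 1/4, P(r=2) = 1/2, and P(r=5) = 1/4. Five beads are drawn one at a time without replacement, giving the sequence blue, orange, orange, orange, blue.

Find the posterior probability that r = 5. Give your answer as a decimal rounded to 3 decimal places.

0.472

For each hypothesis, P(data | H) works out to: P(data | r = 1) = (1/10)(9/9)(8/8)(7/7)(0/6) = 0; P(data | r = 2) = (2/10)(8/9)(7/8)(6/7)(1/6) = 0.022222; P(data | r = 5) = (5/10)(5/9)(4/8)(3/7)(4/6) = 0.039683.
The prior-weighted likelihoods are 1/4 · 0 = 0, 1/2 · 0.022222 = 0.011111, 1/4 · 0.039683 = 0.0099206; summing to 0.021032.
By Bayes' rule, P(r = 5 | data) = (0.0099206) / (0.021032) = 0.4717.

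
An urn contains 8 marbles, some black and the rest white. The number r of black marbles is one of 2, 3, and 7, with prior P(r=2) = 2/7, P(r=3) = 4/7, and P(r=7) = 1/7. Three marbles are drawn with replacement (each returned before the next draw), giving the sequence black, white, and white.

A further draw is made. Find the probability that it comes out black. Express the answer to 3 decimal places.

The likelihood of the observed sequence under each hypothesis: P(data | r = 2) = (2/8)(6/8)(6/8) = 0.14062; P(data | r = 3) = (3/8)(5/8)(5/8) = 0.14648; P(data | r = 7) = (7/8)(1/8)(1/8) = 0.013672.
Multiplying each by its prior: 2/7 · 0.14062 = 0.040179, 4/7 · 0.14648 = 0.083705, 1/7 · 0.013672 = 0.0019531; summing to 0.12584.
Dividing through by the total gives posterior P(r = 2 | data) = 0.31929, P(r = 3 | data) = 0.66519, P(r = 7 | data) = 0.015521.
The predictive probability is P(black next | data) = (1/4)(0.31929) + (3/8)(0.66519) + (7/8)(0.015521) = 0.34285.

0.343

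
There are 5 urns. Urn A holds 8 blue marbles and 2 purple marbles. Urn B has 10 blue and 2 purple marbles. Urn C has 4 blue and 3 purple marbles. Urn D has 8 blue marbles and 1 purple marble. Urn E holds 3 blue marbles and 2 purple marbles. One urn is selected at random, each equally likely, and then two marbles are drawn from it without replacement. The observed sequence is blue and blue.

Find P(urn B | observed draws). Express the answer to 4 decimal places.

The likelihood of the observed sequence under each hypothesis: P(data | urn A) = (8/10)(7/9) = 0.62222; P(data | urn B) = (10/12)(9/11) = 0.68182; P(data | urn C) = (4/7)(3/6) = 0.28571; P(data | urn D) = (8/9)(7/8) = 0.77778; P(data | urn E) = (3/5)(2/4) = 0.3.
Weighting by the prior gives 1/5 · 0.62222 = 0.12444, 1/5 · 0.68182 = 0.13636, 1/5 · 0.28571 = 0.057143, 1/5 · 0.77778 = 0.15556, 1/5 · 0.3 = 0.06; summing to 0.53351.
Hence P(urn B | data) = (0.13636) / (0.53351) = 0.2556.

0.2556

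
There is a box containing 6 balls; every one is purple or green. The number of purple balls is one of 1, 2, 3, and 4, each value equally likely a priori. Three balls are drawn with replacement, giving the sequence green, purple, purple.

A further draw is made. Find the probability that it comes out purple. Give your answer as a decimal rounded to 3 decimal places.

0.513

Compute the likelihood of the observed sequence for each case: P(data | r = 1) = (5/6)(1/6)(1/6) = 5/216; P(data | r = 2) = (4/6)(2/6)(2/6) = 2/27; P(data | r = 3) = (3/6)(3/6)(3/6) = 1/8; P(data | r = 4) = (2/6)(4/6)(4/6) = 4/27.
The prior-weighted likelihoods are 1/4 · 5/216 = 5/864, 1/4 · 2/27 = 1/54, 1/4 · 1/8 = 1/32, 1/4 · 4/27 = 1/27; these sum to 5/54.
Normalising, the posterior is P(r = 1 | data) = 1/16, P(r = 2 | data) = 1/5, P(r = 3 | data) = 27/80, P(r = 4 | data) = 2/5.
Averaging over the posterior, P(purple next | data) = (1/6)(1/16) + (1/3)(1/5) + (1/2)(27/80) + (2/3)(2/5) = 41/80.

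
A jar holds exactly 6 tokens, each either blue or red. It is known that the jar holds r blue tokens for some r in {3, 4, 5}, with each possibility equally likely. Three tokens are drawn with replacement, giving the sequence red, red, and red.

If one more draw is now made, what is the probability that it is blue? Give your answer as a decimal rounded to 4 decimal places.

The likelihood of the observed sequence under each hypothesis: P(data | r = 3) = (3/6)(3/6)(3/6) = 1/8; P(data | r = 4) = (2/6)(2/6)(2/6) = 1/27; P(data | r = 5) = (1/6)(1/6)(1/6) = 1/216.
The prior-weighted likelihoods are 1/3 · 1/8 = 1/24, 1/3 · 1/27 = 1/81, 1/3 · 1/216 = 1/648; with total 1/18.
Dividing through by the total gives posterior P(r = 3 | data) = 3/4, P(r = 4 | data) = 2/9, P(r = 5 | data) = 1/36.
Averaging over the posterior, P(blue next | data) = (1/2)(3/4) + (2/3)(2/9) + (5/6)(1/36) = 59/108.

0.5463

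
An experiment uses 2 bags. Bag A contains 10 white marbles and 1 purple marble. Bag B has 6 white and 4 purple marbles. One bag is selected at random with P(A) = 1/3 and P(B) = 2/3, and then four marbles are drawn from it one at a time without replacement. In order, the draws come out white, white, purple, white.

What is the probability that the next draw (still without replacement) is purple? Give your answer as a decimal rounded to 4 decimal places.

Compute the likelihood of the observed sequence for each case: P(data | bag A) = (10/11)(9/10)(1/9)(8/8) = 1/11; P(data | bag B) = (6/10)(5/9)(4/8)(4/7) = 2/21.
Multiplying each by its prior: 1/3 · 1/11 = 1/33, 2/3 · 2/21 = 4/63; these sum to 65/693.
Dividing through by the total gives posterior P(bag A | data) = 21/65, P(bag B | data) = 44/65.
So P(purple next | data) = Σ P(purple next | H) P(H | data) = (0)(21/65) + (1/2)(44/65) = 22/65.

0.3385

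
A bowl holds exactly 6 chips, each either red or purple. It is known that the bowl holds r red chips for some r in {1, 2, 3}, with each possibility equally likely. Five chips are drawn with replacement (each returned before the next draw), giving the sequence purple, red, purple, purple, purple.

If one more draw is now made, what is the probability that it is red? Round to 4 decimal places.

The likelihood of the observed sequence under each hypothesis: P(data | r = 1) = (5/6)(1/6)(5/6)(5/6)(5/6) = 0.080376; P(data | r = 2) = (4/6)(2/6)(4/6)(4/6)(4/6) = 0.065844; P(data | r = 3) = (3/6)(3/6)(3/6)(3/6)(3/6) = 0.03125.
Weighting by the prior gives 1/3 · 0.080376 = 0.026792, 1/3 · 0.065844 = 0.021948, 1/3 · 0.03125 = 0.010417; these sum to 0.059156.
The posterior is then P(r = 1 | data) = 0.4529, P(r = 2 | data) = 0.37101, P(r = 3 | data) = 0.17609.
The predictive probability is P(red next | data) = (1/6)(0.4529) + (1/3)(0.37101) + (1/2)(0.17609) = 0.2872.

0.2872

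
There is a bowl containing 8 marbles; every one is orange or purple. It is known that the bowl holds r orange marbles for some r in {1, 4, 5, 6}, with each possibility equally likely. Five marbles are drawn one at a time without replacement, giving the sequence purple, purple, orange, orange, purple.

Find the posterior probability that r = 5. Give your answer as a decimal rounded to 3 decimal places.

Under each hypothesis, the probability of the observed sequence is: P(data | r = 1) = (7/8)(6/7)(1/6)(0/5) = 0; P(data | r = 4) = (4/8)(3/7)(4/6)(3/5)(2/4) = 0.042857; P(data | r = 5) = (3/8)(2/7)(5/6)(4/5)(1/4) = 0.017857; P(data | r = 6) = (2/8)(1/7)(6/6)(5/5)(0/4) = 0.
Multiplying each by its prior: 1/4 · 0 = 0, 1/4 · 0.042857 = 0.010714, 1/4 · 0.017857 = 0.0044643, 1/4 · 0 = 0; summing to 0.015179.
By Bayes' rule, P(r = 5 | data) = (0.0044643) / (0.015179) = 0.29412.

0.294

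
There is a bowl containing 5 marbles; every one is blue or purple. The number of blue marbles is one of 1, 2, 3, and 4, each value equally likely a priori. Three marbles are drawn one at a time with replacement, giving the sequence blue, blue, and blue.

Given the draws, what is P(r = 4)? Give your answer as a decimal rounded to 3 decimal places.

For each hypothesis, P(data | H) works out to: P(data | r = 1) = (1/5)(1/5)(1/5) = 1/125; P(data | r = 2) = (2/5)(2/5)(2/5) = 8/125; P(data | r = 3) = (3/5)(3/5)(3/5) = 27/125; P(data | r = 4) = (4/5)(4/5)(4/5) = 64/125.
The prior-weighted likelihoods are 1/4 · 1/125 = 1/500, 1/4 · 8/125 = 2/125, 1/4 · 27/125 = 27/500, 1/4 · 64/125 = 16/125; these sum to 1/5.
Therefore the posterior P(r = 4 | data) = (16/125) / (1/5) = 16/25.

0.640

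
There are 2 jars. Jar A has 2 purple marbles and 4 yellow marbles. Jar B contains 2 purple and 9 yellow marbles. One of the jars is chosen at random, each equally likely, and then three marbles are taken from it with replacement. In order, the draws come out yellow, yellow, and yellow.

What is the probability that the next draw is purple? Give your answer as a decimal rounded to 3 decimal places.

Under each hypothesis, the probability of the observed sequence is: P(data | jar A) = (4/6)(4/6)(4/6) = 0.2963; P(data | jar B) = (9/11)(9/11)(9/11) = 0.54771.
Multiplying each by its prior: 1/2 · 0.2963 = 0.14815, 1/2 · 0.54771 = 0.27385; with total 0.422.
The posterior is then P(jar A | data) = 0.35106, P(jar B | data) = 0.64894.
The predictive probability is P(purple next | data) = (1/3)(0.35106) + (2/11)(0.64894) = 0.23501.

0.235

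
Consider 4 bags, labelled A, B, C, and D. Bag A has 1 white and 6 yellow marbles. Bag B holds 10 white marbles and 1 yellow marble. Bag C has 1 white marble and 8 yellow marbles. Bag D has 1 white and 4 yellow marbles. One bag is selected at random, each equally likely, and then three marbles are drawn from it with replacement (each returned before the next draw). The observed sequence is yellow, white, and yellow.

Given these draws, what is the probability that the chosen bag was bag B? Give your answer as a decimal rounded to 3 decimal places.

For each hypothesis, P(data | H) works out to: P(data | bag A) = (6/7)(1/7)(6/7) = 0.10496; P(data | bag B) = (1/11)(10/11)(1/11) = 0.0075131; P(data | bag C) = (8/9)(1/9)(8/9) = 0.087791; P(data | bag D) = (4/5)(1/5)(4/5) = 0.128.
The prior-weighted likelihoods are 1/4 · 0.10496 = 0.026239, 1/4 · 0.0075131 = 0.0018783, 1/4 · 0.087791 = 0.021948, 1/4 · 0.128 = 0.032; these sum to 0.082065.
Hence P(bag B | data) = (0.0018783) / (0.082065) = 0.022888.

0.023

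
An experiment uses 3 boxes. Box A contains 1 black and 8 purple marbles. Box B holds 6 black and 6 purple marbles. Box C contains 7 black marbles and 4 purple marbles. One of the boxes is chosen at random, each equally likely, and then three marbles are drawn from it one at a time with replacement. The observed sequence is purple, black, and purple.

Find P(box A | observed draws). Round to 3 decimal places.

0.296

Compute the likelihood of the observed sequence for each case: P(data | box A) = (8/9)(1/9)(8/9) = 0.087791; P(data | box B) = (6/12)(6/12)(6/12) = 0.125; P(data | box C) = (4/11)(7/11)(4/11) = 0.084147.
The prior-weighted likelihoods are 1/3 · 0.087791 = 0.029264, 1/3 · 0.125 = 0.041667, 1/3 · 0.084147 = 0.028049; these sum to 0.09898.
Therefore the posterior P(box A | data) = (0.029264) / (0.09898) = 0.29566.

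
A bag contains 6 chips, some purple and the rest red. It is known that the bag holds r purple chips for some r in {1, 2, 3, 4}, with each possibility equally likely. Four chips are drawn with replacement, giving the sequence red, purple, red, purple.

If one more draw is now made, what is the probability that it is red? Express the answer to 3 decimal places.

Under each hypothesis, the probability of the observed sequence is: P(data | r = 1) = (5/6)(1/6)(5/6)(1/6) = 0.01929; P(data | r = 2) = (4/6)(2/6)(4/6)(2/6) = 0.049383; P(data | r = 3) = (3/6)(3/6)(3/6)(3/6) = 0.0625; P(data | r = 4) = (2/6)(4/6)(2/6)(4/6) = 0.049383.
Weighting by the prior gives 1/4 · 0.01929 = 0.0048225, 1/4 · 0.049383 = 0.012346, 1/4 · 0.0625 = 0.015625, 1/4 · 0.049383 = 0.012346; these sum to 0.045139.
The posterior is then P(r = 1 | data) = 0.10684, P(r = 2 | data) = 0.2735, P(r = 3 | data) = 0.34615, P(r = 4 | data) = 0.2735.
So P(red next | data) = Σ P(red next | H) P(H | data) = (5/6)(0.10684) + (2/3)(0.2735) + (1/2)(0.34615) + (1/3)(0.2735) = 0.53561.

0.536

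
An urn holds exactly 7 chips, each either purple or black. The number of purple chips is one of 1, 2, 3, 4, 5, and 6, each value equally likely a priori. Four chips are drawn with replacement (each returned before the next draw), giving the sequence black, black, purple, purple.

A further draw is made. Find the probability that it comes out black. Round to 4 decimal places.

0.5000

Under each hypothesis, the probability of the observed sequence is: P(data | r = 1) = (6/7)(6/7)(1/7)(1/7) = 0.014994; P(data | r = 2) = (5/7)(5/7)(2/7)(2/7) = 0.041649; P(data | r = 3) = (4/7)(4/7)(3/7)(3/7) = 0.059975; P(data | r = 4) = (3/7)(3/7)(4/7)(4/7) = 0.059975; P(data | r = 5) = (2/7)(2/7)(5/7)(5/7) = 0.041649; P(data | r = 6) = (1/7)(1/7)(6/7)(6/7) = 0.014994.
Weighting by the prior gives 1/6 · 0.014994 = 0.002499, 1/6 · 0.041649 = 0.0069416, 1/6 · 0.059975 = 0.0099958, 1/6 · 0.059975 = 0.0099958, 1/6 · 0.041649 = 0.0069416, 1/6 · 0.014994 = 0.002499; these sum to 0.038873.
The posterior is then P(r = 1 | data) = 0.064286, P(r = 2 | data) = 0.17857, P(r = 3 | data) = 0.25714, P(r = 4 | data) = 0.25714, P(r = 5 | data) = 0.17857, P(r = 6 | data) = 0.064286.
The predictive probability is P(black next | data) = (6/7)(0.064286) + (5/7)(0.17857) + (4/7)(0.25714) + (3/7)(0.25714) + (2/7)(0.17857) + (1/7)(0.064286) = 0.5.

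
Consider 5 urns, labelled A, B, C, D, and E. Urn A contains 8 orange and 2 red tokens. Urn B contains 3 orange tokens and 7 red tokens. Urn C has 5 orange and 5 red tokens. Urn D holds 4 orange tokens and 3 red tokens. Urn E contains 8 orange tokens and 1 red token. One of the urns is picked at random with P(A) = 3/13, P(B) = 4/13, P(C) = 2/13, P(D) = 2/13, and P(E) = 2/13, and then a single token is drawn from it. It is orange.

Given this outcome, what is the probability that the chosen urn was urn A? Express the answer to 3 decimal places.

Compute the likelihood of this draw for each case: P(data | urn A) = (8/10) = 0.8; P(data | urn B) = (3/10) = 0.3; P(data | urn C) = (5/10) = 0.5; P(data | urn D) = (4/7) = 0.57143; P(data | urn E) = (8/9) = 0.88889.
The prior-weighted likelihoods are 3/13 · 0.8 = 0.18462, 4/13 · 0.3 = 0.092308, 2/13 · 0.5 = 0.076923, 2/13 · 0.57143 = 0.087912, 2/13 · 0.88889 = 0.13675; with total 0.57851.
So P(urn A | data) = (0.18462) / (0.57851) = 0.31912.

0.319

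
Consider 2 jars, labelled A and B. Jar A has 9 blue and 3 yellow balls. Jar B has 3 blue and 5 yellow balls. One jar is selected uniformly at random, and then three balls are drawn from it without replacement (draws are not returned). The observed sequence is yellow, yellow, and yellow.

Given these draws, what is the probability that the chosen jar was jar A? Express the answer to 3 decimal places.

0.025

For each hypothesis, P(data | H) works out to: P(data | jar A) = (3/12)(2/11)(1/10) = 0.0045455; P(data | jar B) = (5/8)(4/7)(3/6) = 0.17857.
Weighting by the prior gives 1/2 · 0.0045455 = 0.0022727, 1/2 · 0.17857 = 0.089286; these sum to 0.091558.
By Bayes' rule, P(jar A | data) = (0.0022727) / (0.091558) = 0.024823.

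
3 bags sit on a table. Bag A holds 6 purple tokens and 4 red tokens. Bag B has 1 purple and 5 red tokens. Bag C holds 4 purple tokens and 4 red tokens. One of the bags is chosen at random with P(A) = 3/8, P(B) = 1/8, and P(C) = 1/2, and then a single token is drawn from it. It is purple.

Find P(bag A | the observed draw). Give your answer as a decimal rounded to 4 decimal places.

0.4538

Compute the likelihood of this draw for each case: P(data | bag A) = (6/10) = 3/5; P(data | bag B) = (1/6) = 1/6; P(data | bag C) = (4/8) = 1/2.
Weighting by the prior gives 3/8 · 3/5 = 9/40, 1/8 · 1/6 = 1/48, 1/2 · 1/2 = 1/4; summing to 119/240.
By Bayes' rule, P(bag A | data) = (9/40) / (119/240) = 54/119.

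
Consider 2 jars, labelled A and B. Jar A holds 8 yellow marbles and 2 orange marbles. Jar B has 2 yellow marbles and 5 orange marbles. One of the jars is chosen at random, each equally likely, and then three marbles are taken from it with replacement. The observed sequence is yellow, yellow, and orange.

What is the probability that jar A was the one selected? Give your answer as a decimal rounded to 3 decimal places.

The likelihood of the observed sequence under each hypothesis: P(data | jar A) = (8/10)(8/10)(2/10) = 0.128; P(data | jar B) = (2/7)(2/7)(5/7) = 0.058309.
Weighting by the prior gives 1/2 · 0.128 = 0.064, 1/2 · 0.058309 = 0.029155; these sum to 0.093155.
Hence P(jar A | data) = (0.064) / (0.093155) = 0.68703.

0.687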